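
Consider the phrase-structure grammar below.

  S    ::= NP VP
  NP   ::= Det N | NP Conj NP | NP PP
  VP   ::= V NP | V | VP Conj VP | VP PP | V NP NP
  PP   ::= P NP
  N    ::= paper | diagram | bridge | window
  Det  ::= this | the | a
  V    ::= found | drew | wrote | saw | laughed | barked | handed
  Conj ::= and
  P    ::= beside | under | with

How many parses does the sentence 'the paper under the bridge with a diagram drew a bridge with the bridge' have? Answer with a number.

4

Two of the 4 distinct bracketings:
[S [NP [NP [Det the] [N paper]] [PP [P under] [NP [NP [Det the] [N bridge]] [PP [P with] [NP [Det a] [N diagram]]]]]] [VP [V drew] [NP [NP [Det a] [N bridge]] [PP [P with] [NP [Det the] [N bridge]]]]]]
[S [NP [NP [Det the] [N paper]] [PP [P under] [NP [NP [Det the] [N bridge]] [PP [P with] [NP [Det a] [N diagram]]]]]] [VP [VP [V drew] [NP [Det a] [N bridge]]] [PP [P with] [NP [Det the] [N bridge]]]]]
The difference turns on whether VP → VP PP is used at the relevant span, versus an alternative expansion of VP.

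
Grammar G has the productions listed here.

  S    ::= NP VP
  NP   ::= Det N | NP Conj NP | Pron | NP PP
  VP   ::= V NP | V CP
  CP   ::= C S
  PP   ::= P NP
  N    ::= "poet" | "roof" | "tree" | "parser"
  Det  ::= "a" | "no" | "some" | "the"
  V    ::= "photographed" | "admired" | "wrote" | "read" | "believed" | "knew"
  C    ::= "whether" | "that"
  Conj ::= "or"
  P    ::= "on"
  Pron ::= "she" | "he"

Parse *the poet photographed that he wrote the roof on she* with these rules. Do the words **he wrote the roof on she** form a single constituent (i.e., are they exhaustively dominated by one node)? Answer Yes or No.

[S [NP [Det the] [N poet]] [VP [V photographed] [CP [C that] [S [NP [Pron he]] [VP [V wrote] [NP [NP [Det the] [N roof]] [PP [P on] [NP [Pron she]]]]]]]]]
The words 'he wrote the roof on she' are exhaustively dominated by a single S node (built by S → NP VP), so they form a constituent.

Yes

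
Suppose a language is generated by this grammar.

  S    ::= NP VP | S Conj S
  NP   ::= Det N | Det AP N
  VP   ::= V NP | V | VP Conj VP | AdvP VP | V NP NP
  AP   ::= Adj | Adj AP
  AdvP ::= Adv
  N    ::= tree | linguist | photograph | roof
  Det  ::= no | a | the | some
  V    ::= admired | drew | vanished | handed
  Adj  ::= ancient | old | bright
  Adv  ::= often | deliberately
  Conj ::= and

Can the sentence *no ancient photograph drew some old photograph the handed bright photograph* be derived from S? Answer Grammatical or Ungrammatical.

Ungrammatical

A Det word can never sit immediately before a V word in any string this grammar generates, so the substring 'the handed' rules out a derivation.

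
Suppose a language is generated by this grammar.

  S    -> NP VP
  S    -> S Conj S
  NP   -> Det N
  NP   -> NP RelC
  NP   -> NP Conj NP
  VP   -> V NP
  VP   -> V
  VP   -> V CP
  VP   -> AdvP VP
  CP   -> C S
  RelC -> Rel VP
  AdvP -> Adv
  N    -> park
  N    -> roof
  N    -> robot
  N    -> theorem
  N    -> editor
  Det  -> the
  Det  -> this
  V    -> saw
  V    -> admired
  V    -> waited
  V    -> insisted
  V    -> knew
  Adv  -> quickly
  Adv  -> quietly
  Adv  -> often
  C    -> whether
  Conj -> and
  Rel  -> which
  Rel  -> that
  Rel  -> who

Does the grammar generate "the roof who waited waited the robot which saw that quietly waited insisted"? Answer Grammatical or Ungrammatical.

For S → NP VP, every NP-prefix leaves a non-VP remainder: after 'the roof' the remainder is not a VP; after 'the roof who waited' the remainder is not a VP. The alternative S rule S → S Conj S likewise has no satisfying split.

Ungrammatical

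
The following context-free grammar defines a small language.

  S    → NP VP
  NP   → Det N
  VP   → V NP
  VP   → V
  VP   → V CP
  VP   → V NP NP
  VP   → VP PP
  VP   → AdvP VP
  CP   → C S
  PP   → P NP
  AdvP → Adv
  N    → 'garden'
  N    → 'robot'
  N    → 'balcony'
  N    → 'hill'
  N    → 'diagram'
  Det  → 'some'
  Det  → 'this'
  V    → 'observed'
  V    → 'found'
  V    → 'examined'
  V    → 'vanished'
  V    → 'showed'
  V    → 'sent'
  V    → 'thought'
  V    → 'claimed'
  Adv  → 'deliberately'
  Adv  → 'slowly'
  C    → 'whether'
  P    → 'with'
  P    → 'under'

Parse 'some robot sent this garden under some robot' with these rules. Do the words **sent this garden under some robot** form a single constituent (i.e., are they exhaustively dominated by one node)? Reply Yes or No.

[S [NP [Det some] [N robot]] [VP [VP [V sent] [NP [Det this] [N garden]]] [PP [P under] [NP [Det some] [N robot]]]]]
The words 'sent this garden under some robot' are exhaustively dominated by a single VP node (built by VP → VP PP), so they form a constituent.

Yes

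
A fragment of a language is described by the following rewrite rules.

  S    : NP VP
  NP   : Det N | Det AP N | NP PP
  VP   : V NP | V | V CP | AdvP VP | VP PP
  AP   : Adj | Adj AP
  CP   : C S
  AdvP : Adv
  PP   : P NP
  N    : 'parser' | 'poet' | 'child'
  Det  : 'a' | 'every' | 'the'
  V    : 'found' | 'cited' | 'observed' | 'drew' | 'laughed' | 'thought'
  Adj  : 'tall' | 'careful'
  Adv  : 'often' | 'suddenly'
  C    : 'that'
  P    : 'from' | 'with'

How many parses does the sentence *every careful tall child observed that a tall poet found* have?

[S [NP [Det every] [AP [Adj careful] [AP [Adj tall]]] [N child]] [VP [V observed] [CP [C that] [S [NP [Det a] [AP [Adj tall]] [N poet]] [VP [V found]]]]]]
No rule offers an alternative attachment or grouping for any span, so this is the only derivation.

1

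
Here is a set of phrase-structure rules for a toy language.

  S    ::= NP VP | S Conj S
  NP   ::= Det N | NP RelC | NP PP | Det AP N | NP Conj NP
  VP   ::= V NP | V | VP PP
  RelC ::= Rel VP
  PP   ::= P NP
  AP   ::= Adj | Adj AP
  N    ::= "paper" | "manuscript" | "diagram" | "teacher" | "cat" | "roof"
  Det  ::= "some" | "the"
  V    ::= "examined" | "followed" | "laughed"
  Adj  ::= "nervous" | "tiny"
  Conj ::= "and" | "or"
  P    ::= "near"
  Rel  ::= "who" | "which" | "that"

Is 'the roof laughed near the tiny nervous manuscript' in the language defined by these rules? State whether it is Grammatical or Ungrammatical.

S
  NP
    Det: the
    N: roof
  VP
    VP
      V: laughed
    PP
      P: near
      NP
        Det: the
        AP
          Adj: tiny
          AP
            Adj: nervous
        N: manuscript
Each bracket corresponds to one application of a listed rule, so the string is derivable from S.

Grammatical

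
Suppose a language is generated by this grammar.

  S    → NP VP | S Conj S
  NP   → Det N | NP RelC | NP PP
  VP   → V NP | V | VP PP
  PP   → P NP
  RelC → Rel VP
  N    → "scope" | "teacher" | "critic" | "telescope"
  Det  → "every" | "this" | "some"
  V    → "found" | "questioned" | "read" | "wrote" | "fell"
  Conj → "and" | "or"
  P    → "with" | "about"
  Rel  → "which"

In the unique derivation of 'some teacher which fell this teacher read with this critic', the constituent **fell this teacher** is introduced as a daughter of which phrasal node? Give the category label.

[S [NP [NP [Det some] [N teacher]] [RelC [Rel which] [VP [V fell] [NP [Det this] [N teacher]]]]] [VP [VP [V read]] [PP [P with] [NP [Det this] [N critic]]]]]
The span 'fell this teacher' is the VP node built by VP → V NP.
Its mother is the RelC built by RelC → Rel VP.

RelC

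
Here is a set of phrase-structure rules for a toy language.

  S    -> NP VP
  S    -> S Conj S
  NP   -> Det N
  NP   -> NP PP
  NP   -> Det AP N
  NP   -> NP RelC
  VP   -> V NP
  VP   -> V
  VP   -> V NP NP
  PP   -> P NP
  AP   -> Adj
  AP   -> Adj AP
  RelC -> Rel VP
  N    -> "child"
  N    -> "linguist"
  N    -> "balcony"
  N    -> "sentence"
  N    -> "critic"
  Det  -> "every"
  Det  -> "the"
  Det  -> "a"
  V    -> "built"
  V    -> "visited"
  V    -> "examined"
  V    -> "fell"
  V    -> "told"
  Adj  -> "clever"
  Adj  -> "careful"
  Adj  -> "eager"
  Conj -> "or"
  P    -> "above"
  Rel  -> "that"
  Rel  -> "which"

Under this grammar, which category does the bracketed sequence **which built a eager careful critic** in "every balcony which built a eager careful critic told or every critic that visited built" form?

RelC

S
  S
    NP
      NP
        Det: every
        N: balcony
      RelC
        Rel: which
        VP
          V: built
          NP
            Det: a
            AP
              Adj: eager
              AP
                Adj: careful
            N: critic
    VP
      V: told
  Conj: or
  S
    NP
      NP
        Det: every
        N: critic
      RelC
        Rel: that
        VP
          V: visited
    VP
      V: built
The span 'which built a eager careful critic' is the RelC node built by RelC → Rel VP.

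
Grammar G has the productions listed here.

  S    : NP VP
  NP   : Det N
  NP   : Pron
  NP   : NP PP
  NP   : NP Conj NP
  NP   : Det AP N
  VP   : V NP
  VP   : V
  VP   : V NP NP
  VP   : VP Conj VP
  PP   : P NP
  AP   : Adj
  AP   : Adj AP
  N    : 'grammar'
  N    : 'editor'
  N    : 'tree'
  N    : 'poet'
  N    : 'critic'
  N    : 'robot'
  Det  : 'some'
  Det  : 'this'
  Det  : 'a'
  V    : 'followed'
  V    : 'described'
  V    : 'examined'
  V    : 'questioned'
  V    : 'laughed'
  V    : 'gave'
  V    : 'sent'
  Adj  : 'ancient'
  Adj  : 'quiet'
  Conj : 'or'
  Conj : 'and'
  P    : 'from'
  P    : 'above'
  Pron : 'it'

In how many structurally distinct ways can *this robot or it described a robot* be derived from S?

[S [NP [NP [Det this] [N robot]] [Conj or] [NP [Pron it]]] [VP [V described] [NP [Det a] [N robot]]]]
No rule offers an alternative attachment or grouping for any span, so this is the only derivation.

1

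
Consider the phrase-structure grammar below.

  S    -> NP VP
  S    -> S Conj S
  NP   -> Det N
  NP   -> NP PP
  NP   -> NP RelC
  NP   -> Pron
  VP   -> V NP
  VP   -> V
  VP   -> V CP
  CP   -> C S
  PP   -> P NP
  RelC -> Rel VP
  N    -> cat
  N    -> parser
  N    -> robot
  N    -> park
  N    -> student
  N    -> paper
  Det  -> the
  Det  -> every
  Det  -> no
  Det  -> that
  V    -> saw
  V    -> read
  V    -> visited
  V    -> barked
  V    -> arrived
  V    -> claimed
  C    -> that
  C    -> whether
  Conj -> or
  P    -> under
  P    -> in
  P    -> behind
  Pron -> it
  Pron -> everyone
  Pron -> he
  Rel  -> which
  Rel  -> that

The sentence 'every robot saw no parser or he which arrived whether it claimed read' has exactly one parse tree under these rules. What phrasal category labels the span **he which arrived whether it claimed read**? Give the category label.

[S [S [NP [Det every] [N robot]] [VP [V saw] [NP [Det no] [N parser]]]] [Conj or] [S [NP [NP [Pron he]] [RelC [Rel which] [VP [V arrived] [CP [C whether] [S [NP [Pron it]] [VP [V claimed]]]]]]] [VP [V read]]]]
The span 'he which arrived whether it claimed read' is the S node built by S → NP VP.

S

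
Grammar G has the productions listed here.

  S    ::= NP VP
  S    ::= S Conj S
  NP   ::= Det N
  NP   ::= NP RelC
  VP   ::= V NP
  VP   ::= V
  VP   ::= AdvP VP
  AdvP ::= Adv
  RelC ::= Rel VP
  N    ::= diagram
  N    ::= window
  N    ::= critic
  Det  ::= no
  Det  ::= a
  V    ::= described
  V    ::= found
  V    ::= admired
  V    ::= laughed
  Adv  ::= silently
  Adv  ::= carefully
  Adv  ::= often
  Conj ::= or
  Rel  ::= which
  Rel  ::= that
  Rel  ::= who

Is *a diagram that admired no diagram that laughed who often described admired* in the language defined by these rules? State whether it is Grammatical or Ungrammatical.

Grammatical

S
  NP
    NP
      Det: a
      N: diagram
    RelC
      Rel: that
      VP
        V: admired
        NP
          NP
            NP
              Det: no
              N: diagram
            RelC
              Rel: that
              VP
                V: laughed
          RelC
            Rel: who
            VP
              AdvP
                Adv: often
              VP
                V: described
  VP
    V: admired
The bracketing above is licensed at every node by one of the given productions, with S at the root.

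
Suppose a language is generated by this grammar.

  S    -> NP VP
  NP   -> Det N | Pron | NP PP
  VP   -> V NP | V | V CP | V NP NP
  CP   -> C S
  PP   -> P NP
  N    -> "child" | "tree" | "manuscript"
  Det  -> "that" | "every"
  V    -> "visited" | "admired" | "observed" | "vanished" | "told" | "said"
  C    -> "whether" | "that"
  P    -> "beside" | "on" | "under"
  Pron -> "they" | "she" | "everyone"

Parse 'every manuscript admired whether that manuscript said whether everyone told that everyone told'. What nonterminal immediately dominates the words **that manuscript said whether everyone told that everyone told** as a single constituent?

[S [NP [Det every] [N manuscript]] [VP [V admired] [CP [C whether] [S [NP [Det that] [N manuscript]] [VP [V said] [CP [C whether] [S [NP [Pron everyone]] [VP [V told] [CP [C that] [S [NP [Pron everyone]] [VP [V told]]]]]]]]]]]]
The span 'that manuscript said whether everyone told that everyone told' is the S node built by S → NP VP.

S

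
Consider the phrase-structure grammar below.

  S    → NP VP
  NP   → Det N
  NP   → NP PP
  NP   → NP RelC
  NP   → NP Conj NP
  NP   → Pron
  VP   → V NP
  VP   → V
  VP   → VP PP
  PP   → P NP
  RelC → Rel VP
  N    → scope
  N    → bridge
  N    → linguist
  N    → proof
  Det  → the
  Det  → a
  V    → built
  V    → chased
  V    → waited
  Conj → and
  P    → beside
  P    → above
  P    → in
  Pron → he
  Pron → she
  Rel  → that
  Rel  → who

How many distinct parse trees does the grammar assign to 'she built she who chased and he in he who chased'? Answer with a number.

6

Two of the 6 distinct bracketings:
[S [NP [Pron she]] [VP [V built] [NP [NP [NP [NP [Pron she]] [RelC [Rel who] [VP [V chased]]]] [Conj and] [NP [Pron he]]] [PP [P in] [NP [NP [Pron he]] [RelC [Rel who] [VP [V chased]]]]]]]]
[S [NP [Pron she]] [VP [V built] [NP [NP [NP [NP [NP [Pron she]] [RelC [Rel who] [VP [V chased]]]] [Conj and] [NP [Pron he]]] [PP [P in] [NP [Pron he]]]] [RelC [Rel who] [VP [V chased]]]]]]
The trees differ in how a recursive rule is bracketed over the same span.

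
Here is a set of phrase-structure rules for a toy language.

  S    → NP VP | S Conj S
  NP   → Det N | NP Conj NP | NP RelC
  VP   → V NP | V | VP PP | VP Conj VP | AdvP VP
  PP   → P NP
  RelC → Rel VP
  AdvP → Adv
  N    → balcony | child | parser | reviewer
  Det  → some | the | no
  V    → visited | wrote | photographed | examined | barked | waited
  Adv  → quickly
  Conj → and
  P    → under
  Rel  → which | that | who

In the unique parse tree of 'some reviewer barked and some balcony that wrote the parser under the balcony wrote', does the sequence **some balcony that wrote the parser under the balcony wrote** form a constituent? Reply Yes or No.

Yes

[S [S [NP [Det some] [N reviewer]] [VP [V barked]]] [Conj and] [S [NP [NP [Det some] [N balcony]] [RelC [Rel that] [VP [VP [V wrote] [NP [Det the] [N parser]]] [PP [P under] [NP [Det the] [N balcony]]]]]] [VP [V wrote]]]]
The words 'some balcony that wrote the parser under the balcony wrote' are exhaustively dominated by a single S node (built by S → NP VP), so they form a constituent.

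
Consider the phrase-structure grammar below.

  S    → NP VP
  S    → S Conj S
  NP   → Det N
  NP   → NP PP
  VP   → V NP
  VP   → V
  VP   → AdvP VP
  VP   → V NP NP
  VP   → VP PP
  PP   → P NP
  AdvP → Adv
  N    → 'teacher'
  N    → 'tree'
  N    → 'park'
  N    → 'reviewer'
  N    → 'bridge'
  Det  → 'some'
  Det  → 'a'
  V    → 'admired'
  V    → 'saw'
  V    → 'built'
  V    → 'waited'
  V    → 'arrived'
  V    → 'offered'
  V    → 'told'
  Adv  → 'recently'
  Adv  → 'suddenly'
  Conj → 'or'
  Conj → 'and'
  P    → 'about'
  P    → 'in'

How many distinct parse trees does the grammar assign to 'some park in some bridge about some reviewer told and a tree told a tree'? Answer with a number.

2

The two bracketings:
[S [S [NP [NP [Det some] [N park]] [PP [P in] [NP [NP [Det some] [N bridge]] [PP [P about] [NP [Det some] [N reviewer]]]]]] [VP [V told]]] [Conj and] [S [NP [Det a] [N tree]] [VP [V told] [NP [Det a] [N tree]]]]]
[S [S [NP [NP [NP [Det some] [N park]] [PP [P in] [NP [Det some] [N bridge]]]] [PP [P about] [NP [Det some] [N reviewer]]]] [VP [V told]]] [Conj and] [S [NP [Det a] [N tree]] [VP [V told] [NP [Det a] [N tree]]]]]
The trees differ in how a recursive rule is bracketed over the same span.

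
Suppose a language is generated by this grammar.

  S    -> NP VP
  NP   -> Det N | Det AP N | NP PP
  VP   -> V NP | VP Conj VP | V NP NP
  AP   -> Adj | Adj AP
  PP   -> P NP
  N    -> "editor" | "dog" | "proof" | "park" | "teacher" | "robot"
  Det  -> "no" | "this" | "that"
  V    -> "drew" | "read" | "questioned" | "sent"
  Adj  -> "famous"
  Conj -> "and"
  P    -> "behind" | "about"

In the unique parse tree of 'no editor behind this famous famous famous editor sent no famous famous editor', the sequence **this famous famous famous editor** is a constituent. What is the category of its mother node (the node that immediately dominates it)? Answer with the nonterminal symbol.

PP

[S [NP [NP [Det no] [N editor]] [PP [P behind] [NP [Det this] [AP [Adj famous] [AP [Adj famous] [AP [Adj famous]]]] [N editor]]]] [VP [V sent] [NP [Det no] [AP [Adj famous] [AP [Adj famous]]] [N editor]]]]
The span 'this famous famous famous editor' is the NP node built by NP → Det AP N.
Its mother is the PP built by PP → P NP.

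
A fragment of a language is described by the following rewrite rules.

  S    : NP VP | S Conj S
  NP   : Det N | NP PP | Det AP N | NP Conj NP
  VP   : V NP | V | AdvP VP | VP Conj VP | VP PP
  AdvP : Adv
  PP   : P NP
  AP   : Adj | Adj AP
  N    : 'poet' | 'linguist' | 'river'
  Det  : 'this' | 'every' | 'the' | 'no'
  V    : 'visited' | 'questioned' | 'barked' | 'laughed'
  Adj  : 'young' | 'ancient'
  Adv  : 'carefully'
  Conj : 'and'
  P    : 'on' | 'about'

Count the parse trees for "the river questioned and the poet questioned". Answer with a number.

[S [S [NP [Det the] [N river]] [VP [V questioned]]] [Conj and] [S [NP [Det the] [N poet]] [VP [V questioned]]]]
No rule offers an alternative attachment or grouping for any span, so this is the only derivation.

1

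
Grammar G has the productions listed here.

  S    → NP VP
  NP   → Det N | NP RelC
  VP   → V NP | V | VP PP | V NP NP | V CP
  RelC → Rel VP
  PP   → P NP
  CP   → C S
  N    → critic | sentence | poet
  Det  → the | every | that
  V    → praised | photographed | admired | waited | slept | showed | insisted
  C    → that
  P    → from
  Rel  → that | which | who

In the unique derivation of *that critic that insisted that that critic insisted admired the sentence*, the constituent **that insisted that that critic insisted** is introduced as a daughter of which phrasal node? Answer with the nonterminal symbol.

NP

[S [NP [NP [Det that] [N critic]] [RelC [Rel that] [VP [V insisted] [CP [C that] [S [NP [Det that] [N critic]] [VP [V insisted]]]]]]] [VP [V admired] [NP [Det the] [N sentence]]]]
The span 'that insisted that that critic insisted' is the RelC node built by RelC → Rel VP.
Its mother is the NP built by NP → NP RelC.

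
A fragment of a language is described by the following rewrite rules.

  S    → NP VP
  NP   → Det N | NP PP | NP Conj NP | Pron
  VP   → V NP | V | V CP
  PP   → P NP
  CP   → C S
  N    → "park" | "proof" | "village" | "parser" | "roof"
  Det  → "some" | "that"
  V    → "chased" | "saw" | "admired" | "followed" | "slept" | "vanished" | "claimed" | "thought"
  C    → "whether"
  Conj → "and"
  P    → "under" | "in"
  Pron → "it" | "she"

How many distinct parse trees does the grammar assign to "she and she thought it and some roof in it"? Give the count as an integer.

The two bracketings:
[S [NP [NP [Pron she]] [Conj and] [NP [Pron she]]] [VP [V thought] [NP [NP [NP [Pron it]] [Conj and] [NP [Det some] [N roof]]] [PP [P in] [NP [Pron it]]]]]]
[S [NP [NP [Pron she]] [Conj and] [NP [Pron she]]] [VP [V thought] [NP [NP [Pron it]] [Conj and] [NP [NP [Det some] [N roof]] [PP [P in] [NP [Pron it]]]]]]]
The trees differ in how a recursive rule is bracketed over the same span.

2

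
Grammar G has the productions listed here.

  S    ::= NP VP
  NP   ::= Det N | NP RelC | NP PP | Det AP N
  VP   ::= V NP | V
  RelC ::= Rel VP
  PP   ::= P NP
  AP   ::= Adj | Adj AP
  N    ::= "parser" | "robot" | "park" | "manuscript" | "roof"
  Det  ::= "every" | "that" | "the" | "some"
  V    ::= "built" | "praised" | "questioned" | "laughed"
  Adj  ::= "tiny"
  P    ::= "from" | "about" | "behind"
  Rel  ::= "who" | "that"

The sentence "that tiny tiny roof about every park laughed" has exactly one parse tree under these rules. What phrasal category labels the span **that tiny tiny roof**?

NP

[S [NP [NP [Det that] [AP [Adj tiny] [AP [Adj tiny]]] [N roof]] [PP [P about] [NP [Det every] [N park]]]] [VP [V laughed]]]
The span 'that tiny tiny roof' is the NP node built by NP → Det AP N.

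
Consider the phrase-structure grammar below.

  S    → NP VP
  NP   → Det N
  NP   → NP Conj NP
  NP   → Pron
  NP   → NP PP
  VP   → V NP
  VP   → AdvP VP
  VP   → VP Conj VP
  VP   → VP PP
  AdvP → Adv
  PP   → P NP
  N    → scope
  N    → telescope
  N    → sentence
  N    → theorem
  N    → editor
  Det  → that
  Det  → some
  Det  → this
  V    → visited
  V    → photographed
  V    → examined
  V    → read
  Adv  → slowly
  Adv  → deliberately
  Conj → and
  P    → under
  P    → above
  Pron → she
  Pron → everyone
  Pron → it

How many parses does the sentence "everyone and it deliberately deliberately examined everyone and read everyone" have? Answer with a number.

Two of the 3 distinct bracketings:
[S [NP [NP [Pron everyone]] [Conj and] [NP [Pron it]]] [VP [AdvP [Adv deliberately]] [VP [AdvP [Adv deliberately]] [VP [VP [V examined] [NP [Pron everyone]]] [Conj and] [VP [V read] [NP [Pron everyone]]]]]]]
[S [NP [NP [Pron everyone]] [Conj and] [NP [Pron it]]] [VP [AdvP [Adv deliberately]] [VP [VP [AdvP [Adv deliberately]] [VP [V examined] [NP [Pron everyone]]]] [Conj and] [VP [V read] [NP [Pron everyone]]]]]]
The trees differ in how a recursive rule is bracketed over the same span.

3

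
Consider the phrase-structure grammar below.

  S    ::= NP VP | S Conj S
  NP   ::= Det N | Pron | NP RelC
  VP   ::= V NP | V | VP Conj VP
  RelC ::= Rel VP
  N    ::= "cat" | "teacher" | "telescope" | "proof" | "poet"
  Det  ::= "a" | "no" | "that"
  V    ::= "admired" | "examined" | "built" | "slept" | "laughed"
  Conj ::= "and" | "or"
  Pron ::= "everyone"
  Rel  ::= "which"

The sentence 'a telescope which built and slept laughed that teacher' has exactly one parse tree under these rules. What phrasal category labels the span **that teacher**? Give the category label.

[S [NP [NP [Det a] [N telescope]] [RelC [Rel which] [VP [VP [V built]] [Conj and] [VP [V slept]]]]] [VP [V laughed] [NP [Det that] [N teacher]]]]
The span 'that teacher' is the NP node built by NP → Det N.

NP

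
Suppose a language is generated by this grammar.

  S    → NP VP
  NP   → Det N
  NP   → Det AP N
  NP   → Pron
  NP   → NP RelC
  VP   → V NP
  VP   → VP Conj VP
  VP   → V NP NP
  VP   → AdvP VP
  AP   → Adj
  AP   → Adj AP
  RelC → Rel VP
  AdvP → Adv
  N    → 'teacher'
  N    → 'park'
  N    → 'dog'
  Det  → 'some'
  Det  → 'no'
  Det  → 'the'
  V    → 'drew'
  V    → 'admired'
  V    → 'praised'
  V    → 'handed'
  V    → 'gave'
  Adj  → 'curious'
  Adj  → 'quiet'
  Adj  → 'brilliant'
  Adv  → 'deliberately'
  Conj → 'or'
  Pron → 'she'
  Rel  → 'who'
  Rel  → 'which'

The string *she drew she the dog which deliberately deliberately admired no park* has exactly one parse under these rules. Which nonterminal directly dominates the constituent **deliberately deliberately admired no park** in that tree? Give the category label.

S
  NP
    Pron: she
  VP
    V: drew
    NP
      Pron: she
    NP
      NP
        Det: the
        N: dog
      RelC
        Rel: which
        VP
          AdvP
            Adv: deliberately
          VP
            AdvP
              Adv: deliberately
            VP
              V: admired
              NP
                Det: no
                N: park
The span 'deliberately deliberately admired no park' is the VP node built by VP → AdvP VP.
Its mother is the RelC built by RelC → Rel VP.

RelC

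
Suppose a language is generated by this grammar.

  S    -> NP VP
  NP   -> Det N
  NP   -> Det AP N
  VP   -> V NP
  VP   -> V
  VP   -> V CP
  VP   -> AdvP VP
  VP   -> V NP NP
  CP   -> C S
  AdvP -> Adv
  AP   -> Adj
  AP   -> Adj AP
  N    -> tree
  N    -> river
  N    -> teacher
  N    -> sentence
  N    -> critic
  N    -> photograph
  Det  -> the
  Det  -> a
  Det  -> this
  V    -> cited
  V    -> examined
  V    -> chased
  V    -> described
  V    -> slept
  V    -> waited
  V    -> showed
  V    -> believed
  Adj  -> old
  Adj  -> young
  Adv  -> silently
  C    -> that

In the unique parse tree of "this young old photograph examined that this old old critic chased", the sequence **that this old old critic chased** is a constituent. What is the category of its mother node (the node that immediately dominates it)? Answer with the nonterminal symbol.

VP

[S [NP [Det this] [AP [Adj young] [AP [Adj old]]] [N photograph]] [VP [V examined] [CP [C that] [S [NP [Det this] [AP [Adj old] [AP [Adj old]]] [N critic]] [VP [V chased]]]]]]
The span 'that this old old critic chased' is the CP node built by CP → C S.
Its mother is the VP built by VP → V CP.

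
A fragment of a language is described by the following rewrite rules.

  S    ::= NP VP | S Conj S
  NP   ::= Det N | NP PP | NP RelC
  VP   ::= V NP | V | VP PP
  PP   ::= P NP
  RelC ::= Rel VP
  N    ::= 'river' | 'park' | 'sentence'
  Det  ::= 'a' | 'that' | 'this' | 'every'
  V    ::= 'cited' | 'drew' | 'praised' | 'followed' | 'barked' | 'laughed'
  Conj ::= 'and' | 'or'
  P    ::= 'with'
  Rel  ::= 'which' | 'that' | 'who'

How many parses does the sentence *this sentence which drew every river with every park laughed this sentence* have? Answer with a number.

3

Two of the 3 distinct bracketings:
[S [NP [NP [NP [Det this] [N sentence]] [RelC [Rel which] [VP [V drew] [NP [Det every] [N river]]]]] [PP [P with] [NP [Det every] [N park]]]] [VP [V laughed] [NP [Det this] [N sentence]]]]
[S [NP [NP [Det this] [N sentence]] [RelC [Rel which] [VP [V drew] [NP [NP [Det every] [N river]] [PP [P with] [NP [Det every] [N park]]]]]]] [VP [V laughed] [NP [Det this] [N sentence]]]]
The trees differ in how a recursive rule is bracketed over the same span.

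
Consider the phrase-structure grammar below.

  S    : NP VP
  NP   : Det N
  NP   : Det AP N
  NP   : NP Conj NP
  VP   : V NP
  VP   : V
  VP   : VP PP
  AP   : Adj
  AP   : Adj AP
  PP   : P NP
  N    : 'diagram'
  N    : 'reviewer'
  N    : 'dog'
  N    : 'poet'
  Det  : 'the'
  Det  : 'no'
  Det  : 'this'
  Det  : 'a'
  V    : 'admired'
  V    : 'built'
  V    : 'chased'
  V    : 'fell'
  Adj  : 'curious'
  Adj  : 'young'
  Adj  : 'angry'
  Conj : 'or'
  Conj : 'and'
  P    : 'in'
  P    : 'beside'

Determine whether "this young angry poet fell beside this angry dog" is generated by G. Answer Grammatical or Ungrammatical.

Grammatical

S
  NP
    Det: this
    AP
      Adj: young
      AP
        Adj: angry
    N: poet
  VP
    VP
      V: fell
    PP
      P: beside
      NP
        Det: this
        AP
          Adj: angry
        N: dog
Each bracket corresponds to one application of a listed rule, so the string is derivable from S.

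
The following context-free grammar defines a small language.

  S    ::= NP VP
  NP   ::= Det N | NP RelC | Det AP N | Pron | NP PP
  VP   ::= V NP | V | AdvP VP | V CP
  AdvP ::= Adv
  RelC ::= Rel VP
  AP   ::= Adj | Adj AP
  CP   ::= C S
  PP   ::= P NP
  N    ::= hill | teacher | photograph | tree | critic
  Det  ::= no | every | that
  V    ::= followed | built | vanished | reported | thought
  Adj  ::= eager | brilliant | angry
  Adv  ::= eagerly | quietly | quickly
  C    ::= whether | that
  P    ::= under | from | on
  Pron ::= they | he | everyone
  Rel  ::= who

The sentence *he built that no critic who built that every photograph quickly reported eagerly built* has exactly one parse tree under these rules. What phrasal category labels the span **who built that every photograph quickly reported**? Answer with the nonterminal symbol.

RelC

S
  NP
    Pron: he
  VP
    V: built
    CP
      C: that
      S
        NP
          NP
            Det: no
            N: critic
          RelC
            Rel: who
            VP
              V: built
              CP
                C: that
                S
                  NP
                    Det: every
                    N: photograph
                  VP
                    AdvP
                      Adv: quickly
                    VP
                      V: reported
        VP
          AdvP
            Adv: eagerly
          VP
            V: built
The span 'who built that every photograph quickly reported' is the RelC node built by RelC → Rel VP.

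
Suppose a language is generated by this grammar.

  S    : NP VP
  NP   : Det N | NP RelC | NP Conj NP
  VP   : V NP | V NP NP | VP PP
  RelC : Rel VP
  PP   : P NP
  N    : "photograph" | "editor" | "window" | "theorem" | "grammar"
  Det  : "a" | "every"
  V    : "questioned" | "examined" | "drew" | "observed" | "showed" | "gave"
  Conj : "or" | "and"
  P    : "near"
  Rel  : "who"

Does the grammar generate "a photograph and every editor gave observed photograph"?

A V word can never sit immediately before a V word in any string this grammar generates, so the substring 'gave observed' rules out a derivation.

Ungrammatical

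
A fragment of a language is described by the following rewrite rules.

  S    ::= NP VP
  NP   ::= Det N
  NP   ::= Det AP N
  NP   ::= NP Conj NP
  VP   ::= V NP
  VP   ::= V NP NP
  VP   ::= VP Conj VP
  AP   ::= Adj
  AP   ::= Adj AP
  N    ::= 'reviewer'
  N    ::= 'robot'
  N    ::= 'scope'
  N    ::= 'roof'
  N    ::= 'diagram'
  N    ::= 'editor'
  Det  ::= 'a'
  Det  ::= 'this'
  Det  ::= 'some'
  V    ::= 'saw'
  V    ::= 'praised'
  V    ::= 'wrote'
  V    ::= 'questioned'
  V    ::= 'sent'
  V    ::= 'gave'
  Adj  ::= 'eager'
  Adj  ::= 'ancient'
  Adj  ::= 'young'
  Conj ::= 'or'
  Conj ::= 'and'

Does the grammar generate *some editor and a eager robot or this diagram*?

For S → NP VP, every NP-prefix leaves a non-VP remainder: after 'some editor' the remainder is not a VP; after 'some editor and a eager robot' the remainder is not a VP.

Ungrammatical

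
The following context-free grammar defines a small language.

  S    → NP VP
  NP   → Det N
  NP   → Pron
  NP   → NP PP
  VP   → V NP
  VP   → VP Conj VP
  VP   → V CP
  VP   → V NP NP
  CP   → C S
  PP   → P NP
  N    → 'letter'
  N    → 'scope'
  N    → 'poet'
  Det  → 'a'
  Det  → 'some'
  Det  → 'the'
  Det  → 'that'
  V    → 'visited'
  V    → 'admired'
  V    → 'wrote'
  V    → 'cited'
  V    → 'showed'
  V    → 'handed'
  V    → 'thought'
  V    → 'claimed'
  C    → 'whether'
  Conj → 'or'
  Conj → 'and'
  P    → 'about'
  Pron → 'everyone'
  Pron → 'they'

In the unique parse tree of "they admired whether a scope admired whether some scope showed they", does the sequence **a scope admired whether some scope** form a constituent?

[S [NP [Pron they]] [VP [V admired] [CP [C whether] [S [NP [Det a] [N scope]] [VP [V admired] [CP [C whether] [S [NP [Det some] [N scope]] [VP [V showed] [NP [Pron they]]]]]]]]]]
The smallest constituent containing 'a scope admired whether some scope' is the S spanning 'a scope admired whether some scope showed they'; no single node in the tree dominates exactly the given words.

No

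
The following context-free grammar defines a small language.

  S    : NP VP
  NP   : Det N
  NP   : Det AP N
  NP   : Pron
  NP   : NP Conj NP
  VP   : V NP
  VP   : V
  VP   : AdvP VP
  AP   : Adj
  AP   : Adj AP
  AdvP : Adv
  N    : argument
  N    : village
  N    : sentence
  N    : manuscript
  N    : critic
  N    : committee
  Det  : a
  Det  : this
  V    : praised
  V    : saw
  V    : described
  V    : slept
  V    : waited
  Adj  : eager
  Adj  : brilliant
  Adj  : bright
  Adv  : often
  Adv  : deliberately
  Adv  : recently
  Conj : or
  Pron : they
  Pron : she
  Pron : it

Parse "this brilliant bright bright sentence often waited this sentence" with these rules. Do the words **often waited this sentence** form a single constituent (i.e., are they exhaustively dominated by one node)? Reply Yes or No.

[S [NP [Det this] [AP [Adj brilliant] [AP [Adj bright] [AP [Adj bright]]]] [N sentence]] [VP [AdvP [Adv often]] [VP [V waited] [NP [Det this] [N sentence]]]]]
The words 'often waited this sentence' are exhaustively dominated by a single VP node (built by VP → AdvP VP), so they form a constituent.

Yes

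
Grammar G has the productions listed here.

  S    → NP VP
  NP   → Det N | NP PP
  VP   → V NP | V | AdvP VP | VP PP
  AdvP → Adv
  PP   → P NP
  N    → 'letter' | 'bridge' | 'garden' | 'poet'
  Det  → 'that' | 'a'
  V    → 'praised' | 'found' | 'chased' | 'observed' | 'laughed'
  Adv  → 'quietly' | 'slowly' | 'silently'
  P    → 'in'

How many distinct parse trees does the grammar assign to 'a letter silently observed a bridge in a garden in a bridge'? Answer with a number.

Two of the 9 distinct bracketings:
[S [NP [Det a] [N letter]] [VP [AdvP [Adv silently]] [VP [V observed] [NP [NP [Det a] [N bridge]] [PP [P in] [NP [NP [Det a] [N garden]] [PP [P in] [NP [Det a] [N bridge]]]]]]]]]
[S [NP [Det a] [N letter]] [VP [AdvP [Adv silently]] [VP [V observed] [NP [NP [NP [Det a] [N bridge]] [PP [P in] [NP [Det a] [N garden]]]] [PP [P in] [NP [Det a] [N bridge]]]]]]]
The trees differ in how a recursive rule is bracketed over the same span.

9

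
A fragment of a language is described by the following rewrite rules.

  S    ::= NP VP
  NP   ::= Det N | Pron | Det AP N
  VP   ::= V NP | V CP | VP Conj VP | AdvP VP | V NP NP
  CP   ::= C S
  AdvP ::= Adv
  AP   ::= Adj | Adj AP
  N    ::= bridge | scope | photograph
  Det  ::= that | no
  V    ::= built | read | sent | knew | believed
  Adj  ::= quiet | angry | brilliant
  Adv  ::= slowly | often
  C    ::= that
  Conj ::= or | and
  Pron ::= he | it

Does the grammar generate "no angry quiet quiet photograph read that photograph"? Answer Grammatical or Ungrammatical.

Grammatical

S
  NP
    Det: no
    AP
      Adj: angry
      AP
        Adj: quiet
        AP
          Adj: quiet
    N: photograph
  VP
    V: read
    NP
      Det: that
      N: photograph
Each bracket corresponds to one application of a listed rule, so the string is derivable from S.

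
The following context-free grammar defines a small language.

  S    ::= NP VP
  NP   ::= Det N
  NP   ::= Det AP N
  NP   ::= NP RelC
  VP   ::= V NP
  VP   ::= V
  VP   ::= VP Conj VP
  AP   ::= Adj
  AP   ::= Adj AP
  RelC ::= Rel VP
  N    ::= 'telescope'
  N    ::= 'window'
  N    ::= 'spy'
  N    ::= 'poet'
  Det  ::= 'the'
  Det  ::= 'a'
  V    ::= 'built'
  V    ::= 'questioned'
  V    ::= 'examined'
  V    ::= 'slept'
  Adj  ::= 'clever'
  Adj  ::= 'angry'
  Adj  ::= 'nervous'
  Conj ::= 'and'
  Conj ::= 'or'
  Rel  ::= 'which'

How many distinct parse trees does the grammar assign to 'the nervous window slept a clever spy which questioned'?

[S [NP [Det the] [AP [Adj nervous]] [N window]] [VP [V slept] [NP [NP [Det a] [AP [Adj clever]] [N spy]] [RelC [Rel which] [VP [V questioned]]]]]]
No rule offers an alternative attachment or grouping for any span, so this is the only derivation.

1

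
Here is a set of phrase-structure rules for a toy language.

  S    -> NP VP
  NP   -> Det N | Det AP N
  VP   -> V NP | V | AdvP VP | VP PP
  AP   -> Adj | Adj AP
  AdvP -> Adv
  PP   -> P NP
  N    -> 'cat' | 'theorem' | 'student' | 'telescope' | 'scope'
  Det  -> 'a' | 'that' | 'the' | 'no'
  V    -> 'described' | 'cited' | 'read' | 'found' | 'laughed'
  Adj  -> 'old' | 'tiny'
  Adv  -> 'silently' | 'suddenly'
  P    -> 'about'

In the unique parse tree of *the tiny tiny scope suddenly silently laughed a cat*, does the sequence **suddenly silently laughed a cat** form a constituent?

Yes

[S [NP [Det the] [AP [Adj tiny] [AP [Adj tiny]]] [N scope]] [VP [AdvP [Adv suddenly]] [VP [AdvP [Adv silently]] [VP [V laughed] [NP [Det a] [N cat]]]]]]
The words 'suddenly silently laughed a cat' are exhaustively dominated by a single VP node (built by VP → AdvP VP), so they form a constituent.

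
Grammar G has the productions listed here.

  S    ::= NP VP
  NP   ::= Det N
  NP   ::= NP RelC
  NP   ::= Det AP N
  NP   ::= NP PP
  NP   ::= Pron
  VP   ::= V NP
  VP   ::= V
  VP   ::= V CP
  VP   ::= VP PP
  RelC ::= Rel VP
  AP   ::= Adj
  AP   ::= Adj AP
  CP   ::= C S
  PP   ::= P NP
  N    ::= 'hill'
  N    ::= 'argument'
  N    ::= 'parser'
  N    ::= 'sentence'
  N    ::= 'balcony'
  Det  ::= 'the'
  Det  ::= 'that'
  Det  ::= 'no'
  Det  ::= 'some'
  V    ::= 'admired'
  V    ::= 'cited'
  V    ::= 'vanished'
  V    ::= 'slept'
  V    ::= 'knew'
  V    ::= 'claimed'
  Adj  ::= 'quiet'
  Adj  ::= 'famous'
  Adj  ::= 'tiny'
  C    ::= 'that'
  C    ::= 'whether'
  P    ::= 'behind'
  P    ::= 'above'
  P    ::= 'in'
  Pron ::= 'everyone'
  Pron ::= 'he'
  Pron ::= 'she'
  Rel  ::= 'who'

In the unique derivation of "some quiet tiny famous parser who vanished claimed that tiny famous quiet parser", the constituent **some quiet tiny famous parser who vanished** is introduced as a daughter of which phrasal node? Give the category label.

S

S
  NP
    NP
      Det: some
      AP
        Adj: quiet
        AP
          Adj: tiny
          AP
            Adj: famous
      N: parser
    RelC
      Rel: who
      VP
        V: vanished
  VP
    V: claimed
    NP
      Det: that
      AP
        Adj: tiny
        AP
          Adj: famous
          AP
            Adj: quiet
      N: parser
The span 'some quiet tiny famous parser who vanished' is the NP node built by NP → NP RelC.
Its mother is the S built by S → NP VP.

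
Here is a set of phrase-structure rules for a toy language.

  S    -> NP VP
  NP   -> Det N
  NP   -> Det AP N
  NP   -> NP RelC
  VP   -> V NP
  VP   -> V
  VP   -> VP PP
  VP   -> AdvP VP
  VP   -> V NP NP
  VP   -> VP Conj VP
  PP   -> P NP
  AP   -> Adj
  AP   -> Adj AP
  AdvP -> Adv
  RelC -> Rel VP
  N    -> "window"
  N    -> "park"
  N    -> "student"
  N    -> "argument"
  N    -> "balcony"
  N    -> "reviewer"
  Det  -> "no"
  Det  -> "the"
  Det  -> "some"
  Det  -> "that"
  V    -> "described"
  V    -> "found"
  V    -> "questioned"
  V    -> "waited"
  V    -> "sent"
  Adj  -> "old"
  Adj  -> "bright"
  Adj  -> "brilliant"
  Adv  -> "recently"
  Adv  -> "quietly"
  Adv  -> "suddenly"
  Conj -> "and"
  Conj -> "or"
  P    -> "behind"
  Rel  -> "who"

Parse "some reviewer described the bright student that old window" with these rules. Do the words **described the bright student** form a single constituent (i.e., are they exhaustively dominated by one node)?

[S [NP [Det some] [N reviewer]] [VP [V described] [NP [Det the] [AP [Adj bright]] [N student]] [NP [Det that] [AP [Adj old]] [N window]]]]
The smallest constituent containing 'described the bright student' is the VP spanning 'described the bright student that old window'; no single node in the tree dominates exactly the given words.

No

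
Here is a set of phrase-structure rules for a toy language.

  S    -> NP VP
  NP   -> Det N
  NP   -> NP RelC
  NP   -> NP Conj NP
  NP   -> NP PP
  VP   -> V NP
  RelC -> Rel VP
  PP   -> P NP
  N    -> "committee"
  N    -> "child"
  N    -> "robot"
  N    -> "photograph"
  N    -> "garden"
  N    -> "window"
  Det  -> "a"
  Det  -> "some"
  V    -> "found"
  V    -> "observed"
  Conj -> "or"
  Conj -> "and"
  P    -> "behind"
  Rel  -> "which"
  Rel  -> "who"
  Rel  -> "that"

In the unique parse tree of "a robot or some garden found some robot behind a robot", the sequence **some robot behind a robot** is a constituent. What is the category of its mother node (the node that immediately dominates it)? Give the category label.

VP

S
  NP
    NP
      Det: a
      N: robot
    Conj: or
    NP
      Det: some
      N: garden
  VP
    V: found
    NP
      NP
        Det: some
        N: robot
      PP
        P: behind
        NP
          Det: a
          N: robot
The span 'some robot behind a robot' is the NP node built by NP → NP PP.
Its mother is the VP built by VP → V NP.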